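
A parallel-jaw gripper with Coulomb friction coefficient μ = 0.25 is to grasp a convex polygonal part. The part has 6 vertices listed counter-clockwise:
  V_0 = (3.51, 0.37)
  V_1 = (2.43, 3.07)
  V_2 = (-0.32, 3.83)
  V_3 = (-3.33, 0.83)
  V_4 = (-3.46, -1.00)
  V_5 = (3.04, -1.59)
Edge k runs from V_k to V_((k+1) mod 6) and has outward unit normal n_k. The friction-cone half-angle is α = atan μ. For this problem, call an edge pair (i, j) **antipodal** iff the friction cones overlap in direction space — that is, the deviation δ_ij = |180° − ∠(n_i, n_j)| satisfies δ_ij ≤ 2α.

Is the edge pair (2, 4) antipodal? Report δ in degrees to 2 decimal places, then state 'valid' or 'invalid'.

α = atan 0.25 = 14.04°;  2α = 28.07°
edge 2: e_2 = (-3.01, -3.00);  n_2 = (-0.7059, +0.7083)
edge 4: e_4 = (+6.50, -0.59);  n_4 = (-0.0904, -0.9959)
∠(n_2, n_4) = 129.91°
δ = |180° − 129.91°| = 50.09°
50.09° > 2α = 28.07°  →  invalid

δ = 50.09°, invalid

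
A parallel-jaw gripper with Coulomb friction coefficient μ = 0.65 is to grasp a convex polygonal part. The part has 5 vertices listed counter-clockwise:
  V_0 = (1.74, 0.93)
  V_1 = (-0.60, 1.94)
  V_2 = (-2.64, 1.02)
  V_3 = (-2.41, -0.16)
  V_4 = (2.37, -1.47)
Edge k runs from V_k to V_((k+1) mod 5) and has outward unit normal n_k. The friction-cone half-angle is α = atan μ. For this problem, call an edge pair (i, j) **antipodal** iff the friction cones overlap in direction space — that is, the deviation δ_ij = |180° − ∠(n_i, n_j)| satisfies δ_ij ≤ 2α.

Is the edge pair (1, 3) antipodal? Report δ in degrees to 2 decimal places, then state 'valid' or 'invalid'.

α = atan 0.65 = 33.02°;  2α = 66.05°
edge 1: e_1 = (-2.04, -0.92);  n_1 = (-0.4111, +0.9116)
edge 3: e_3 = (+4.78, -1.31);  n_3 = (-0.2643, -0.9644)
∠(n_1, n_3) = 140.40°
δ = |180° − 140.40°| = 39.60°
39.60° ≤ 2α = 66.05°  →  valid

δ = 39.60°, valid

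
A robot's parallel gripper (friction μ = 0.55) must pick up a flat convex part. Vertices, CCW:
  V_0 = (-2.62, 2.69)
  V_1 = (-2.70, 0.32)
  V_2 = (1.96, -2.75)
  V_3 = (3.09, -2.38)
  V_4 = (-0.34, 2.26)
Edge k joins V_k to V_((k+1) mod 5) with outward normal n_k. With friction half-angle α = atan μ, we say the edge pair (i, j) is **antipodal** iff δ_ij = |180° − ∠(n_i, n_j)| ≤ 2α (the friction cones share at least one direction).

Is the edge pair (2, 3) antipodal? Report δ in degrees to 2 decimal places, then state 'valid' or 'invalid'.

α = atan 0.55 = 28.81°;  2α = 57.62°
edge 2: e_2 = (+1.13, +0.37);  n_2 = (+0.3112, -0.9504)
edge 3: e_3 = (-3.43, +4.64);  n_3 = (+0.8041, +0.5944)
∠(n_2, n_3) = 108.34°
δ = |180° − 108.34°| = 71.66°
71.66° > 2α = 57.62°  →  invalid

δ = 71.66°, invalid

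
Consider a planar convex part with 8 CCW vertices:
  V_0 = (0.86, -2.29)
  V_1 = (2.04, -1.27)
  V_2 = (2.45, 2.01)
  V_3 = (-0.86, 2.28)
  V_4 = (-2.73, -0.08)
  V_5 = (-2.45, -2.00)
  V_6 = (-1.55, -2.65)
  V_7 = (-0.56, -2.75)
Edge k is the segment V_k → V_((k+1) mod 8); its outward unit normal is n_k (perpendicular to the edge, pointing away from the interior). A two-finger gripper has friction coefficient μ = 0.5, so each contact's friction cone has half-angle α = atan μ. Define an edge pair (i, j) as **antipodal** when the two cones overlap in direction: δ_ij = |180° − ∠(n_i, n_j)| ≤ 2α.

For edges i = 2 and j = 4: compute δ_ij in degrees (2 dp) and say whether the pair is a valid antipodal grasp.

δ = 77.04°, invalid

α = atan 0.5 = 26.57°;  2α = 53.13°
edge 2: e_2 = (-3.31, +0.27);  n_2 = (+0.0813, +0.9967)
edge 4: e_4 = (+0.28, -1.92);  n_4 = (-0.9895, -0.1443)
∠(n_2, n_4) = 102.96°
δ = |180° − 102.96°| = 77.04°
77.04° > 2α = 53.13°  →  invalid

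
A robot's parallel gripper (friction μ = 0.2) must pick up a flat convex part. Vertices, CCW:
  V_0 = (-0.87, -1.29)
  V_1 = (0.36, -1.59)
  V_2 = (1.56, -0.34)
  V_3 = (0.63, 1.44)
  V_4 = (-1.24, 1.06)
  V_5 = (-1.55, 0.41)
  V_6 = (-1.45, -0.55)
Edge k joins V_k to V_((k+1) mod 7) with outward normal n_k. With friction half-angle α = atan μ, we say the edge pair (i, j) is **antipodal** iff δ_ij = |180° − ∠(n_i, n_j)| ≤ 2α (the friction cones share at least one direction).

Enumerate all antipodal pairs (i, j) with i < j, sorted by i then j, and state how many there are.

α = atan 0.2 = 11.31°;  2α = 22.62°
n_0 = (-0.2370, -0.9715)
n_1 = (+0.7214, -0.6925)
n_2 = (+0.8863, +0.4631)
n_3 = (-0.1991, +0.9800)
n_4 = (-0.9026, +0.4305)
n_5 = (-0.9946, -0.1036)
n_6 = (-0.7871, -0.6169)
  (0,1): δ = 120.12°  ·
  (0,2): δ = 48.71°  ·
  (0,3): δ = 25.19°  ·
  (0,4): δ = 78.21°  ·
  (0,5): δ = 109.65°  ·
  (0,6): δ = 141.80°  ·
  (1,2): δ = 108.58°  ·
  (1,3): δ = 34.68°  ·
  (1,4): δ = 18.33°  ✓
  (1,5): δ = 49.78°  ·
  (1,6): δ = 81.92°  ·
  (2,3): δ = 106.10°  ·
  (2,4): δ = 53.08°  ·
  (2,5): δ = 21.64°  ✓
  (2,6): δ = 10.50°  ✓
  (3,4): δ = 126.98°  ·
  (3,5): δ = 95.54°  ·
  (3,6): δ = 63.40°  ·
  (4,5): δ = 148.56°  ·
  (4,6): δ = 116.41°  ·
  (5,6): δ = 147.86°  ·
antipodal pairs: 3

count = 3; pairs: (1,4), (2,5), (2,6)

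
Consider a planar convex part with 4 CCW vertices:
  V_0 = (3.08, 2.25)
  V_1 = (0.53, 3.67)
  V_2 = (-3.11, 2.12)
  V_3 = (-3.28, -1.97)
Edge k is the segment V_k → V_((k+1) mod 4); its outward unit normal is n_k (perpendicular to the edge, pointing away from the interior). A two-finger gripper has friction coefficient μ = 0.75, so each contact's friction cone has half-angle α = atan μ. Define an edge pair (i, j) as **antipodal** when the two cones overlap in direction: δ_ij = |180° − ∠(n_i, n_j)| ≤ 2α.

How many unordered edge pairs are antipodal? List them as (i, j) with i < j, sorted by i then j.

α = atan 0.75 = 36.87°;  2α = 73.74°
n_0 = (+0.4865, +0.8737)
n_1 = (-0.3918, +0.9201)
n_2 = (-0.9991, +0.0415)
n_3 = (+0.5529, -0.8333)
  (0,1): δ = 127.82°  ·
  (0,2): δ = 63.27°  ✓
  (0,3): δ = 62.68°  ✓
  (1,2): δ = 115.45°  ·
  (1,3): δ = 10.50°  ✓
  (2,3): δ = 54.05°  ✓
antipodal pairs: 4

count = 4; pairs: (0,2), (0,3), (1,3), (2,3)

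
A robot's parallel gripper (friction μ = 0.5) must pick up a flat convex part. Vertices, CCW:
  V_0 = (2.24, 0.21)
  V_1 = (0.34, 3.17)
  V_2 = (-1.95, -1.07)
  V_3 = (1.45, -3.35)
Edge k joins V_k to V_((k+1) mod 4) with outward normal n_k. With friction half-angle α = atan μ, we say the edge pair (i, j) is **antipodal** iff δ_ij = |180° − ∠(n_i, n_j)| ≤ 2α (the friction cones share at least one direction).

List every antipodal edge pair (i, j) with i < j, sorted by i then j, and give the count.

count = 2; pairs: (0,2), (1,3)

α = atan 0.5 = 26.57°;  2α = 53.13°
n_0 = (+0.8415, +0.5402)
n_1 = (-0.8799, +0.4752)
n_2 = (-0.5570, -0.8305)
n_3 = (+0.9763, -0.2166)
  (0,1): δ = 61.07°  ·
  (0,2): δ = 23.46°  ✓
  (0,3): δ = 134.79°  ·
  (1,2): δ = 95.47°  ·
  (1,3): δ = 15.86°  ✓
  (2,3): δ = 68.67°  ·
antipodal pairs: 2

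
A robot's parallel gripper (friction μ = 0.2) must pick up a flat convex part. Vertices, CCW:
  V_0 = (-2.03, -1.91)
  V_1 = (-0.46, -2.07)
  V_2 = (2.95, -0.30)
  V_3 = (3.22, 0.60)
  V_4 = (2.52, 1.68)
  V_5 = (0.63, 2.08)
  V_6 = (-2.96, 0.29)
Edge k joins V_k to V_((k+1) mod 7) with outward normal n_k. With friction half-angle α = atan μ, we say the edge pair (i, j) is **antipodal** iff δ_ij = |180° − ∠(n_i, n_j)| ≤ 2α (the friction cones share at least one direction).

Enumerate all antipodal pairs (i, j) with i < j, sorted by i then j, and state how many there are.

count = 3; pairs: (0,4), (1,5), (3,6)

α = atan 0.2 = 11.31°;  2α = 22.62°
n_0 = (-0.1014, -0.9948)
n_1 = (+0.4607, -0.8876)
n_2 = (+0.9578, -0.2873)
n_3 = (+0.8392, +0.5439)
n_4 = (+0.2071, +0.9783)
n_5 = (-0.4462, +0.8949)
n_6 = (-0.9211, -0.3894)
  (0,1): δ = 146.75°  ·
  (0,2): δ = 100.88°  ·
  (0,3): δ = 51.23°  ·
  (0,4): δ = 6.13°  ✓
  (0,5): δ = 32.32°  ·
  (0,6): δ = 118.73°  ·
  (1,2): δ = 134.13°  ·
  (1,3): δ = 84.48°  ·
  (1,4): δ = 39.38°  ·
  (1,5): δ = 0.93°  ✓
  (1,6): δ = 85.48°  ·
  (2,3): δ = 130.35°  ·
  (2,4): δ = 85.25°  ·
  (2,5): δ = 46.80°  ·
  (2,6): δ = 39.61°  ·
  (3,4): δ = 134.90°  ·
  (3,5): δ = 96.45°  ·
  (3,6): δ = 10.03°  ✓
  (4,5): δ = 141.55°  ·
  (4,6): δ = 55.14°  ·
  (5,6): δ = 93.59°  ·
antipodal pairs: 3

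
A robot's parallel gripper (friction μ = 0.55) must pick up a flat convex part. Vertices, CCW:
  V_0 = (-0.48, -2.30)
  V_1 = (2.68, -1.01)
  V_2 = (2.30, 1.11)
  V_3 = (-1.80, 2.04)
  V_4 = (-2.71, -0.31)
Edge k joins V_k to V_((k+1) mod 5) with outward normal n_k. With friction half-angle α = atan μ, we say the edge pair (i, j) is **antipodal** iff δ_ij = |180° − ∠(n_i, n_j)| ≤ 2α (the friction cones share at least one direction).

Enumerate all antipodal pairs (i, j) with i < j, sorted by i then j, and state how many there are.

α = atan 0.55 = 28.81°;  2α = 57.62°
n_0 = (+0.3779, -0.9258)
n_1 = (+0.9843, +0.1764)
n_2 = (+0.2212, +0.9752)
n_3 = (-0.9325, +0.3611)
n_4 = (-0.6658, -0.7461)
  (0,1): δ = 102.04°  ·
  (0,2): δ = 34.99°  ✓
  (0,3): δ = 46.63°  ✓
  (0,4): δ = 116.05°  ·
  (1,2): δ = 112.94°  ·
  (1,3): δ = 31.33°  ✓
  (1,4): δ = 38.09°  ✓
  (2,3): δ = 98.39°  ·
  (2,4): δ = 28.96°  ✓
  (3,4): δ = 110.58°  ·
antipodal pairs: 5

count = 5; pairs: (0,2), (0,3), (1,3), (1,4), (2,4)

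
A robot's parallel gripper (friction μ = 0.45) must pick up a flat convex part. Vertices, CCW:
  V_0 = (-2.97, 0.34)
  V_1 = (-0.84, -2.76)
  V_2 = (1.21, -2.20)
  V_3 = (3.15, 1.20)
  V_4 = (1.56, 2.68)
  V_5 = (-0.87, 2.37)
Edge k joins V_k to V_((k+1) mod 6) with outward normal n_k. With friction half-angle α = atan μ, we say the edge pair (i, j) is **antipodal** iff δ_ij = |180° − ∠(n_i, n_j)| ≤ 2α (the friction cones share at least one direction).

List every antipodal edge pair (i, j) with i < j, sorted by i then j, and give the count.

count = 4; pairs: (0,3), (1,4), (1,5), (2,5)

α = atan 0.45 = 24.23°;  2α = 48.46°
n_0 = (-0.8242, -0.5663)
n_1 = (+0.2635, -0.9647)
n_2 = (+0.8686, -0.4956)
n_3 = (+0.6813, +0.7320)
n_4 = (-0.1265, +0.9920)
n_5 = (-0.6950, +0.7190)
  (0,1): δ = 109.21°  ·
  (0,2): δ = 64.20°  ·
  (0,3): δ = 12.56°  ✓
  (0,4): δ = 62.78°  ·
  (0,5): δ = 99.54°  ·
  (1,2): δ = 134.99°  ·
  (1,3): δ = 58.23°  ·
  (1,4): δ = 8.01°  ✓
  (1,5): δ = 28.75°  ✓
  (2,3): δ = 103.24°  ·
  (2,4): δ = 53.02°  ·
  (2,5): δ = 16.26°  ✓
  (3,4): δ = 129.78°  ·
  (3,5): δ = 93.02°  ·
  (4,5): δ = 143.24°  ·
antipodal pairs: 4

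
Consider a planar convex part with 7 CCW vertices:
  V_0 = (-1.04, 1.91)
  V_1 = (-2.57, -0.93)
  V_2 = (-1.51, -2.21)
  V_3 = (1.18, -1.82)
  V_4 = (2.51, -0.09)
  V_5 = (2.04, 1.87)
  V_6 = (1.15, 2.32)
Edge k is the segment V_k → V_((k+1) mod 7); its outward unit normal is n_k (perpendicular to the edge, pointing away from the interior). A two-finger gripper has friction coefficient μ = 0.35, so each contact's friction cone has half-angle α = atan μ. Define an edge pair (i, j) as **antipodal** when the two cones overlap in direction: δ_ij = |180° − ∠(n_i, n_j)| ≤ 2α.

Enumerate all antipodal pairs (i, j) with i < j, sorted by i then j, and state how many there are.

count = 5; pairs: (0,3), (1,4), (1,5), (2,5), (2,6)

α = atan 0.35 = 19.29°;  2α = 38.58°
n_0 = (-0.8804, +0.4743)
n_1 = (-0.7702, -0.6378)
n_2 = (+0.1435, -0.9897)
n_3 = (+0.7928, -0.6095)
n_4 = (+0.9724, +0.2332)
n_5 = (+0.4512, +0.8924)
n_6 = (-0.1840, +0.9829)
  (0,1): δ = 112.06°  ·
  (0,2): δ = 53.44°  ·
  (0,3): δ = 9.24°  ✓
  (0,4): δ = 41.80°  ·
  (0,5): δ = 91.49°  ·
  (0,6): δ = 128.92°  ·
  (1,2): δ = 121.38°  ·
  (1,3): δ = 77.18°  ·
  (1,4): δ = 26.14°  ✓
  (1,5): δ = 23.55°  ✓
  (1,6): δ = 60.97°  ·
  (2,3): δ = 135.80°  ·
  (2,4): δ = 84.76°  ·
  (2,5): δ = 35.07°  ✓
  (2,6): δ = 2.35°  ✓
  (3,4): δ = 128.96°  ·
  (3,5): δ = 79.27°  ·
  (3,6): δ = 41.84°  ·
  (4,5): δ = 130.31°  ·
  (4,6): δ = 92.88°  ·
  (5,6): δ = 142.57°  ·
antipodal pairs: 5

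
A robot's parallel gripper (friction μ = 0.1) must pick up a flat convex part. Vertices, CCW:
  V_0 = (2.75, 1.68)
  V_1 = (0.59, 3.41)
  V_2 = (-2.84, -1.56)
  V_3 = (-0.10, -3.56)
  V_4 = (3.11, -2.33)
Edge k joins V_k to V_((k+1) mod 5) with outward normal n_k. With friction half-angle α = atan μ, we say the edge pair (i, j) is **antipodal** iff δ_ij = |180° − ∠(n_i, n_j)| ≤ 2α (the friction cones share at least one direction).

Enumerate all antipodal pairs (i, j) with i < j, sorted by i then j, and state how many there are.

count = 1; pairs: (0,2)

α = atan 0.1 = 5.71°;  2α = 11.42°
n_0 = (+0.6251, +0.7805)
n_1 = (-0.8230, +0.5680)
n_2 = (-0.5896, -0.8077)
n_3 = (+0.3578, -0.9338)
n_4 = (+0.9960, +0.0894)
  (0,1): δ = 85.92°  ·
  (0,2): δ = 2.57°  ✓
  (0,3): δ = 59.66°  ·
  (0,4): δ = 133.82°  ·
  (1,2): δ = 91.52°  ·
  (1,3): δ = 34.42°  ·
  (1,4): δ = 39.74°  ·
  (2,3): δ = 122.91°  ·
  (2,4): δ = 48.74°  ·
  (3,4): δ = 105.84°  ·
antipodal pairs: 1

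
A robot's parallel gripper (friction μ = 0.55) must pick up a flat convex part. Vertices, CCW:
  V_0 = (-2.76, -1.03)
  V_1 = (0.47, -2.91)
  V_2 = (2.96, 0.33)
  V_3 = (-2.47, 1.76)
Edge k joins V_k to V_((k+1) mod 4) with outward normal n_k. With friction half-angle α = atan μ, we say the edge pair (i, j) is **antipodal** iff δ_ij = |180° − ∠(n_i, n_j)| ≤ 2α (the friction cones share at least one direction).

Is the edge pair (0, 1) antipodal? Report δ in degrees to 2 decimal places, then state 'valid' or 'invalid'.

α = atan 0.55 = 28.81°;  2α = 57.62°
edge 0: e_0 = (+3.23, -1.88);  n_0 = (-0.5030, -0.8643)
edge 1: e_1 = (+2.49, +3.24);  n_1 = (+0.7929, -0.6094)
∠(n_0, n_1) = 82.66°
δ = |180° − 82.66°| = 97.34°
97.34° > 2α = 57.62°  →  invalid

δ = 97.34°, invalid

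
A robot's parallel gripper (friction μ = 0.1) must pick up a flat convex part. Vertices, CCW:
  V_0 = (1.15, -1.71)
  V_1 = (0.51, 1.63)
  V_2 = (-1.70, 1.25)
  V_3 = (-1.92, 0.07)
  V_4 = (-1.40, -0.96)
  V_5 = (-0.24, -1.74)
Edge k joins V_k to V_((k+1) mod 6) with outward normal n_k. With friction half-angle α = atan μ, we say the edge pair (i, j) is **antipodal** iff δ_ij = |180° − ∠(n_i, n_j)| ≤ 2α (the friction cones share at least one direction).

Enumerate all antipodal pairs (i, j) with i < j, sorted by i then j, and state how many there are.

α = atan 0.1 = 5.71°;  2α = 11.42°
n_0 = (+0.9821, +0.1882)
n_1 = (-0.1695, +0.9855)
n_2 = (-0.9831, +0.1833)
n_3 = (-0.8927, -0.4507)
n_4 = (-0.5580, -0.8298)
n_5 = (+0.0216, -0.9998)
  (0,1): δ = 91.09°  ·
  (0,2): δ = 21.41°  ·
  (0,3): δ = 15.94°  ·
  (0,4): δ = 45.24°  ·
  (0,5): δ = 80.39°  ·
  (1,2): δ = 110.32°  ·
  (1,3): δ = 72.97°  ·
  (1,4): δ = 43.67°  ·
  (1,5): δ = 8.52°  ✓
  (2,3): δ = 142.65°  ·
  (2,4): δ = 113.36°  ·
  (2,5): δ = 78.20°  ·
  (3,4): δ = 150.70°  ·
  (3,5): δ = 115.55°  ·
  (4,5): δ = 144.85°  ·
antipodal pairs: 1

count = 1; pairs: (1,5)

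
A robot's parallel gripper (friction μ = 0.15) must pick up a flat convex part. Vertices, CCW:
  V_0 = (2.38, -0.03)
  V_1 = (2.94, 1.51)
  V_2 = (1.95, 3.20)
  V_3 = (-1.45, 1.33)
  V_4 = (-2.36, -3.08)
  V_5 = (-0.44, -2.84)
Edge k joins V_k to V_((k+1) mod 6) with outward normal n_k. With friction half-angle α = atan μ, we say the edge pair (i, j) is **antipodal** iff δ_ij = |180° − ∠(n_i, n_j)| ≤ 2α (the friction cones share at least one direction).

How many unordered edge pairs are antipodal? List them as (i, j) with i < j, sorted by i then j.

count = 2; pairs: (0,3), (2,5)

α = atan 0.15 = 8.53°;  2α = 17.06°
n_0 = (+0.9398, -0.3417)
n_1 = (+0.8629, +0.5055)
n_2 = (-0.4819, +0.8762)
n_3 = (-0.9794, +0.2021)
n_4 = (+0.1240, -0.9923)
n_5 = (+0.7058, -0.7084)
  (0,1): δ = 129.66°  ·
  (0,2): δ = 41.21°  ·
  (0,3): δ = 8.32°  ✓
  (0,4): δ = 117.11°  ·
  (0,5): δ = 154.88°  ·
  (1,2): δ = 91.55°  ·
  (1,3): δ = 42.02°  ·
  (1,4): δ = 66.76°  ·
  (1,5): δ = 104.54°  ·
  (2,3): δ = 130.47°  ·
  (2,4): δ = 21.69°  ·
  (2,5): δ = 16.09°  ✓
  (3,4): δ = 71.22°  ·
  (3,5): δ = 33.44°  ·
  (4,5): δ = 142.23°  ·
antipodal pairs: 2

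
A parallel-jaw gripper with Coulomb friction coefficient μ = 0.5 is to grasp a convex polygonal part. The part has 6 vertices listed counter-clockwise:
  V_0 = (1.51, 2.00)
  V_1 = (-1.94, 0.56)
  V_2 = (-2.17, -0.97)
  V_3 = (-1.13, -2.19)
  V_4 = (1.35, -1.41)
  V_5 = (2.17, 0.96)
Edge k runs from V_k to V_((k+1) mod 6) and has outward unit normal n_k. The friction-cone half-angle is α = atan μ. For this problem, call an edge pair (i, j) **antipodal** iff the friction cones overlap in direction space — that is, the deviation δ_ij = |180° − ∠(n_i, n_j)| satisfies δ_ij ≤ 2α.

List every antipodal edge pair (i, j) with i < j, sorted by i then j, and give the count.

α = atan 0.5 = 26.57°;  2α = 53.13°
n_0 = (-0.3852, +0.9228)
n_1 = (-0.9889, +0.1487)
n_2 = (-0.7610, -0.6487)
n_3 = (+0.3000, -0.9539)
n_4 = (+0.9450, -0.3270)
n_5 = (+0.8443, +0.5358)
  (0,1): δ = 121.20°  ·
  (0,2): δ = 72.21°  ·
  (0,3): δ = 5.20°  ✓
  (0,4): δ = 48.26°  ✓
  (0,5): δ = 99.74°  ·
  (1,2): δ = 131.00°  ·
  (1,3): δ = 63.99°  ·
  (1,4): δ = 10.54°  ✓
  (1,5): δ = 40.95°  ✓
  (2,3): δ = 112.99°  ·
  (2,4): δ = 59.53°  ·
  (2,5): δ = 8.05°  ✓
  (3,4): δ = 126.54°  ·
  (3,5): δ = 75.06°  ·
  (4,5): δ = 128.51°  ·
antipodal pairs: 5

count = 5; pairs: (0,3), (0,4), (1,4), (1,5), (2,5)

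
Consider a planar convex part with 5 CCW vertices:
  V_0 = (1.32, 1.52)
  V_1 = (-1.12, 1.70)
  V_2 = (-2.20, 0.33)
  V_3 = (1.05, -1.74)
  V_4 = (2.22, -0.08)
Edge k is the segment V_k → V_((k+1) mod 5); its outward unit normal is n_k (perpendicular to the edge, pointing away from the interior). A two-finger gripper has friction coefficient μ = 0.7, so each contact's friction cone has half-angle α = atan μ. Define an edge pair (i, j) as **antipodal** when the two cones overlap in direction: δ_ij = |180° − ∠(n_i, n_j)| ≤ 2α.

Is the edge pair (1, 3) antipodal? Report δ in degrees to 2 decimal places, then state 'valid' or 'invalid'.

δ = 3.07°, valid

α = atan 0.7 = 34.99°;  2α = 69.98°
edge 1: e_1 = (-1.08, -1.37);  n_1 = (-0.7853, +0.6191)
edge 3: e_3 = (+1.17, +1.66);  n_3 = (+0.8174, -0.5761)
∠(n_1, n_3) = 176.93°
δ = |180° − 176.93°| = 3.07°
3.07° ≤ 2α = 69.98°  →  valid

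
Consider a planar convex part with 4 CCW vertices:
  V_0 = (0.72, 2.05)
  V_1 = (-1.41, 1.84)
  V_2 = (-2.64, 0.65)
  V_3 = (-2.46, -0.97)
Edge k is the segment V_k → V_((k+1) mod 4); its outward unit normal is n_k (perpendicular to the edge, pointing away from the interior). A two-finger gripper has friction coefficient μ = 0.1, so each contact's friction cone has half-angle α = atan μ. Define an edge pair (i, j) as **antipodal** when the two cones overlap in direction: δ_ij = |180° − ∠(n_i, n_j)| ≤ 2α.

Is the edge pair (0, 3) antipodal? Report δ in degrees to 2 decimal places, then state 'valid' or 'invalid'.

α = atan 0.1 = 5.71°;  2α = 11.42°
edge 0: e_0 = (-2.13, -0.21);  n_0 = (-0.0981, +0.9952)
edge 3: e_3 = (+3.18, +3.02);  n_3 = (+0.6886, -0.7251)
∠(n_0, n_3) = 142.11°
δ = |180° − 142.11°| = 37.89°
37.89° > 2α = 11.42°  →  invalid

δ = 37.89°, invalid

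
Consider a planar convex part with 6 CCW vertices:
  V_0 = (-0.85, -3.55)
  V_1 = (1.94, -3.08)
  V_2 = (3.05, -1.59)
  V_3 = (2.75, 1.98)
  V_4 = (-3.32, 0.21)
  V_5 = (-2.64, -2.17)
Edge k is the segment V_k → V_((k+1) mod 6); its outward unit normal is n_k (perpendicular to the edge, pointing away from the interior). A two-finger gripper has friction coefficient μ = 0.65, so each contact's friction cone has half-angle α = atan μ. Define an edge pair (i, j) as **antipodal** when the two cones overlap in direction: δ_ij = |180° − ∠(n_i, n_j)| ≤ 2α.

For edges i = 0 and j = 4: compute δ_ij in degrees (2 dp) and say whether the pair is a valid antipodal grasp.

δ = 96.38°, invalid

α = atan 0.65 = 33.02°;  2α = 66.05°
edge 0: e_0 = (+2.79, +0.47);  n_0 = (+0.1661, -0.9861)
edge 4: e_4 = (+0.68, -2.38);  n_4 = (-0.9615, -0.2747)
∠(n_0, n_4) = 83.62°
δ = |180° − 83.62°| = 96.38°
96.38° > 2α = 66.05°  →  invalid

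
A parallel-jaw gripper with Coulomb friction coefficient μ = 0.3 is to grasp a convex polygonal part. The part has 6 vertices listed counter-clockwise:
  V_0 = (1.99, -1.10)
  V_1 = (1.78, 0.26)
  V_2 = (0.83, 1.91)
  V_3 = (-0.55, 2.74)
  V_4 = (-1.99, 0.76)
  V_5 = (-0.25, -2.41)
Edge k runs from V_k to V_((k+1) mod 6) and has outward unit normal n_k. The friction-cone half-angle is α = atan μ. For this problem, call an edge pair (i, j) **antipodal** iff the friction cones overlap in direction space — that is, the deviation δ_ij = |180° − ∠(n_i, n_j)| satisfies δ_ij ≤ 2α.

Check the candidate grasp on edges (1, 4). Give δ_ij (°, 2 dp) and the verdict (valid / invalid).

δ = 1.17°, valid

α = atan 0.3 = 16.70°;  2α = 33.40°
edge 1: e_1 = (-0.95, +1.65);  n_1 = (+0.8666, +0.4990)
edge 4: e_4 = (+1.74, -3.17);  n_4 = (-0.8766, -0.4812)
∠(n_1, n_4) = 178.83°
δ = |180° − 178.83°| = 1.17°
1.17° ≤ 2α = 33.40°  →  valid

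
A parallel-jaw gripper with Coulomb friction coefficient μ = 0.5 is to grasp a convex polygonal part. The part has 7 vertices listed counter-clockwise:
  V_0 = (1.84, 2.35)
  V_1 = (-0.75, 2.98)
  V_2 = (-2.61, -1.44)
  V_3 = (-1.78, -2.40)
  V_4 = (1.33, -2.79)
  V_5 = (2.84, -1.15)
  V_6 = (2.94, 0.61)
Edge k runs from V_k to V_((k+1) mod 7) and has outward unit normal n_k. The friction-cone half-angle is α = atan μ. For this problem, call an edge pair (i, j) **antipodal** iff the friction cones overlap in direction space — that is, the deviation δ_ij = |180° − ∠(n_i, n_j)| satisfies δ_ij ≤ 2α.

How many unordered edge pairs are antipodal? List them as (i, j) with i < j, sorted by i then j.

α = atan 0.5 = 26.57°;  2α = 53.13°
n_0 = (+0.2364, +0.9717)
n_1 = (-0.9217, +0.3879)
n_2 = (-0.7565, -0.6540)
n_3 = (-0.1244, -0.9922)
n_4 = (+0.7357, -0.6773)
n_5 = (+0.9984, -0.0567)
n_6 = (+0.8453, +0.5344)
  (0,1): δ = 99.15°  ·
  (0,2): δ = 35.48°  ✓
  (0,3): δ = 6.52°  ✓
  (0,4): δ = 61.03°  ·
  (0,5): δ = 100.42°  ·
  (0,6): δ = 135.97°  ·
  (1,2): δ = 116.33°  ·
  (1,3): δ = 74.33°  ·
  (1,4): δ = 19.81°  ✓
  (1,5): δ = 19.57°  ✓
  (1,6): δ = 55.12°  ·
  (2,3): δ = 137.99°  ·
  (2,4): δ = 83.48°  ·
  (2,5): δ = 44.10°  ✓
  (2,6): δ = 8.55°  ✓
  (3,4): δ = 125.49°  ·
  (3,5): δ = 86.10°  ·
  (3,6): δ = 50.55°  ✓
  (4,5): δ = 140.62°  ·
  (4,6): δ = 105.06°  ·
  (5,6): δ = 144.45°  ·
antipodal pairs: 7

count = 7; pairs: (0,2), (0,3), (1,4), (1,5), (2,5), (2,6), (3,6)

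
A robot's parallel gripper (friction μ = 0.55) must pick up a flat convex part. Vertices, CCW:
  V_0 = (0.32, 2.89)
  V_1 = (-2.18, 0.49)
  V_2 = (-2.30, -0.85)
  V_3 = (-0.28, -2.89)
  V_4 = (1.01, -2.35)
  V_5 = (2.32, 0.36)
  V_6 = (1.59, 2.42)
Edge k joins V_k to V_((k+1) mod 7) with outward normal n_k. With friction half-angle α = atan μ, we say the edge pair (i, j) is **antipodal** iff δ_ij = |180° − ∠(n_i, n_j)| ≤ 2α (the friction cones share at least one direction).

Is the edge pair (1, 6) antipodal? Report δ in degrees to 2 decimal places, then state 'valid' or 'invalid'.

δ = 74.81°, invalid

α = atan 0.55 = 28.81°;  2α = 57.62°
edge 1: e_1 = (-0.12, -1.34);  n_1 = (-0.9960, +0.0892)
edge 6: e_6 = (-1.27, +0.47);  n_6 = (+0.3471, +0.9378)
∠(n_1, n_6) = 105.19°
δ = |180° − 105.19°| = 74.81°
74.81° > 2α = 57.62°  →  invalid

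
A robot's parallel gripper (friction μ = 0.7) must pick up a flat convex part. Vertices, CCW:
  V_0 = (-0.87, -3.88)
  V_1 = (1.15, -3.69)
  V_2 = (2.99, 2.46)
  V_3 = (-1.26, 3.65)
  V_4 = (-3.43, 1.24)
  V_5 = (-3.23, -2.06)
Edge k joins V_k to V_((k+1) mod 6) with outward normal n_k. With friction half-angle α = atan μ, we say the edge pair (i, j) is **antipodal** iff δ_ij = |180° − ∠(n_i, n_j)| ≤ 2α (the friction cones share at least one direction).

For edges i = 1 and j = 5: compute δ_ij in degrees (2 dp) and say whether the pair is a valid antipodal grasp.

α = atan 0.7 = 34.99°;  2α = 69.98°
edge 1: e_1 = (+1.84, +6.15);  n_1 = (+0.9580, -0.2866)
edge 5: e_5 = (+2.36, -1.82);  n_5 = (-0.6107, -0.7919)
∠(n_1, n_5) = 110.98°
δ = |180° − 110.98°| = 69.02°
69.02° ≤ 2α = 69.98°  →  valid

δ = 69.02°, valid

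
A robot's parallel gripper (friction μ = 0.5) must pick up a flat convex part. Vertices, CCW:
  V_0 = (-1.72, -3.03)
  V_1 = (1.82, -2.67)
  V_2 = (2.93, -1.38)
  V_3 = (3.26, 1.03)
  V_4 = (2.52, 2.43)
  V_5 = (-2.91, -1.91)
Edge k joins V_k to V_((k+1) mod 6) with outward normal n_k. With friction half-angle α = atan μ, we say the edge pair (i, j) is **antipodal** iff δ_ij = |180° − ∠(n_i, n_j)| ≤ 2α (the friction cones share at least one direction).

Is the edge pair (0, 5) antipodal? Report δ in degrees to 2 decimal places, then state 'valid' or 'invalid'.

δ = 130.93°, invalid

α = atan 0.5 = 26.57°;  2α = 53.13°
edge 0: e_0 = (+3.54, +0.36);  n_0 = (+0.1012, -0.9949)
edge 5: e_5 = (+1.19, -1.12);  n_5 = (-0.6854, -0.7282)
∠(n_0, n_5) = 49.07°
δ = |180° − 49.07°| = 130.93°
130.93° > 2α = 53.13°  →  invalid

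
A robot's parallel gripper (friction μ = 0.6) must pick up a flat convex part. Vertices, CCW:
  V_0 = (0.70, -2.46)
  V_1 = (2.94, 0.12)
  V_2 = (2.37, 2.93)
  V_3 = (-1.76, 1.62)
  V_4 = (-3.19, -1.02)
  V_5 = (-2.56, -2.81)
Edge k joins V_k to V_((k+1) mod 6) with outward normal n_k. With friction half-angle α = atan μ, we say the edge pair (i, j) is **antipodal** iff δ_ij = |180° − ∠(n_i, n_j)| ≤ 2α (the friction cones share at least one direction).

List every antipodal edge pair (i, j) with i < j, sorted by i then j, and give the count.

α = atan 0.6 = 30.96°;  2α = 61.93°
n_0 = (+0.7551, -0.6556)
n_1 = (+0.9800, +0.1988)
n_2 = (-0.3023, +0.9532)
n_3 = (-0.8793, +0.4763)
n_4 = (-0.9433, -0.3320)
n_5 = (+0.1067, -0.9943)
  (0,1): δ = 127.57°  ·
  (0,2): δ = 31.44°  ✓
  (0,3): δ = 12.52°  ✓
  (0,4): δ = 60.35°  ✓
  (0,5): δ = 137.09°  ·
  (1,2): δ = 83.87°  ·
  (1,3): δ = 39.91°  ✓
  (1,4): δ = 7.92°  ✓
  (1,5): δ = 84.66°  ·
  (2,3): δ = 136.04°  ·
  (2,4): δ = 88.21°  ·
  (2,5): δ = 11.47°  ✓
  (3,4): δ = 132.17°  ·
  (3,5): δ = 55.43°  ✓
  (4,5): δ = 103.26°  ·
antipodal pairs: 7

count = 7; pairs: (0,2), (0,3), (0,4), (1,3), (1,4), (2,5), (3,5)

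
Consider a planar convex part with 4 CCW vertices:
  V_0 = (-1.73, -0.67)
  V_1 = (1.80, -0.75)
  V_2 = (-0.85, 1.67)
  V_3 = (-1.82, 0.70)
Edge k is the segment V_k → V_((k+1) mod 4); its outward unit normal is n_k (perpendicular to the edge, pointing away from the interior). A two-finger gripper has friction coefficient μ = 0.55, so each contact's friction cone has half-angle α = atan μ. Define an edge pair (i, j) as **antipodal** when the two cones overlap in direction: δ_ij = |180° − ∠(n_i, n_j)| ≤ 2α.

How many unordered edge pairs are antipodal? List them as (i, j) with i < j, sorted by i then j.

count = 3; pairs: (0,1), (0,2), (1,3)

α = atan 0.55 = 28.81°;  2α = 57.62°
n_0 = (-0.0227, -0.9997)
n_1 = (+0.6743, +0.7384)
n_2 = (-0.7071, +0.7071)
n_3 = (-0.9978, -0.0656)
  (0,1): δ = 41.10°  ✓
  (0,2): δ = 46.30°  ✓
  (0,3): δ = 95.06°  ·
  (1,2): δ = 92.60°  ·
  (1,3): δ = 43.84°  ✓
  (2,3): δ = 131.24°  ·
antipodal pairs: 3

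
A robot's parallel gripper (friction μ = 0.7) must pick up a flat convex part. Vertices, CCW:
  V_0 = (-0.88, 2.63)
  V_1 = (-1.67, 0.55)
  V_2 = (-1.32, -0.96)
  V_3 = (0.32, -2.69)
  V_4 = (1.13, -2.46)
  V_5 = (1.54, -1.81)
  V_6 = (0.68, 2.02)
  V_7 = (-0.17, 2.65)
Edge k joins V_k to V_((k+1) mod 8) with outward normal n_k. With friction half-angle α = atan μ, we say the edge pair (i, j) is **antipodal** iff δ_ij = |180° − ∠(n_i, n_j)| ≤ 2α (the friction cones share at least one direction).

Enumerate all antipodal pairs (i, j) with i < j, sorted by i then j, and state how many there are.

α = atan 0.7 = 34.99°;  2α = 69.98°
n_0 = (-0.9348, +0.3551)
n_1 = (-0.9742, -0.2258)
n_2 = (-0.7257, -0.6880)
n_3 = (+0.2732, -0.9620)
n_4 = (+0.8458, -0.5335)
n_5 = (+0.9757, +0.2191)
n_6 = (+0.5955, +0.8034)
n_7 = (-0.0282, +0.9996)
  (0,1): δ = 146.15°  ·
  (0,2): δ = 115.73°  ·
  (0,3): δ = 53.35°  ✓
  (0,4): δ = 11.45°  ✓
  (0,5): δ = 33.45°  ✓
  (0,6): δ = 74.25°  ·
  (0,7): δ = 112.41°  ·
  (1,2): δ = 149.58°  ·
  (1,3): δ = 87.20°  ·
  (1,4): δ = 45.29°  ✓
  (1,5): δ = 0.39°  ✓
  (1,6): δ = 40.40°  ✓
  (1,7): δ = 78.56°  ·
  (2,3): δ = 117.62°  ·
  (2,4): δ = 75.71°  ·
  (2,5): δ = 30.81°  ✓
  (2,6): δ = 9.98°  ✓
  (2,7): δ = 48.14°  ✓
  (3,4): δ = 138.09°  ·
  (3,5): δ = 93.20°  ·
  (3,6): δ = 52.40°  ✓
  (3,7): δ = 14.24°  ✓
  (4,5): δ = 135.10°  ·
  (4,6): δ = 94.30°  ·
  (4,7): δ = 56.14°  ✓
  (5,6): δ = 139.20°  ·
  (5,7): δ = 101.04°  ·
  (6,7): δ = 141.84°  ·
antipodal pairs: 12

count = 12; pairs: (0,3), (0,4), (0,5), (1,4), (1,5), (1,6), (2,5), (2,6), (2,7), (3,6), (3,7), (4,7)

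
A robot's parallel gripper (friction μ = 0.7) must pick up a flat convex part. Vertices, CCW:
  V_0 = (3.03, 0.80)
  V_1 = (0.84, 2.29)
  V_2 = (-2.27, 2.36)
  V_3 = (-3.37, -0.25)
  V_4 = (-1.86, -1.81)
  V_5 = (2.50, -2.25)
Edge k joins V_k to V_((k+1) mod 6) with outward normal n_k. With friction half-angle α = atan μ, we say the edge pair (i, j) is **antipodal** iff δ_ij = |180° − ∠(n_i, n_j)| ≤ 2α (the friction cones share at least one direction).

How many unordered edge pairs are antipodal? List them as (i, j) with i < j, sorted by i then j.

α = atan 0.7 = 34.99°;  2α = 69.98°
n_0 = (+0.5625, +0.8268)
n_1 = (+0.0225, +0.9997)
n_2 = (-0.9215, +0.3884)
n_3 = (-0.7185, -0.6955)
n_4 = (-0.1004, -0.9949)
n_5 = (+0.9852, -0.1712)
  (0,1): δ = 147.06°  ·
  (0,2): δ = 78.62°  ·
  (0,3): δ = 11.70°  ✓
  (0,4): δ = 28.47°  ✓
  (0,5): δ = 114.37°  ·
  (1,2): δ = 111.56°  ·
  (1,3): δ = 44.64°  ✓
  (1,4): δ = 4.47°  ✓
  (1,5): δ = 81.43°  ·
  (2,3): δ = 113.08°  ·
  (2,4): δ = 72.91°  ·
  (2,5): δ = 13.00°  ✓
  (3,4): δ = 139.83°  ·
  (3,5): δ = 53.92°  ✓
  (4,5): δ = 94.10°  ·
antipodal pairs: 6

count = 6; pairs: (0,3), (0,4), (1,3), (1,4), (2,5), (3,5)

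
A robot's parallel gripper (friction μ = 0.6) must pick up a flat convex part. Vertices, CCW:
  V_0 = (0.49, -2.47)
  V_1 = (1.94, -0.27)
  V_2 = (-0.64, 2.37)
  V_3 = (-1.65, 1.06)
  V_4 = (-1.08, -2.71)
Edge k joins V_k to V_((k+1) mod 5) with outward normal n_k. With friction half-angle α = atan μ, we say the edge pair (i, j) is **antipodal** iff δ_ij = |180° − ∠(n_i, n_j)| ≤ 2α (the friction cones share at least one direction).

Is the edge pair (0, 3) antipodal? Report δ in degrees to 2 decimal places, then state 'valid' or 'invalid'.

α = atan 0.6 = 30.96°;  2α = 61.93°
edge 0: e_0 = (+1.45, +2.20);  n_0 = (+0.8350, -0.5503)
edge 3: e_3 = (+0.57, -3.77);  n_3 = (-0.9888, -0.1495)
∠(n_0, n_3) = 138.01°
δ = |180° − 138.01°| = 41.99°
41.99° ≤ 2α = 61.93°  →  valid

δ = 41.99°, valid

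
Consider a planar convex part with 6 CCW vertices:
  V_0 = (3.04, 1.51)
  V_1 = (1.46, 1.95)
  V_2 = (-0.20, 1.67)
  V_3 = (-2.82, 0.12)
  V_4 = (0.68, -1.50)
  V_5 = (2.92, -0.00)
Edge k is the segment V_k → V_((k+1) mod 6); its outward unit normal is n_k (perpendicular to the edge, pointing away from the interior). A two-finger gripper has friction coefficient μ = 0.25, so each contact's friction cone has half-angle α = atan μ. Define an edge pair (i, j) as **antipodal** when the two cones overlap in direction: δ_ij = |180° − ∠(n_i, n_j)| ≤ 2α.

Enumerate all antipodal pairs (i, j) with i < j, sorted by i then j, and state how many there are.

α = atan 0.25 = 14.04°;  2α = 28.07°
n_0 = (+0.2683, +0.9633)
n_1 = (-0.1663, +0.9861)
n_2 = (-0.5092, +0.8607)
n_3 = (-0.4200, -0.9075)
n_4 = (+0.5564, -0.8309)
n_5 = (+0.9969, -0.0792)
  (0,1): δ = 154.86°  ·
  (0,2): δ = 133.83°  ·
  (0,3): δ = 9.28°  ✓
  (0,4): δ = 49.37°  ·
  (0,5): δ = 101.02°  ·
  (1,2): δ = 158.97°  ·
  (1,3): δ = 34.41°  ·
  (1,4): δ = 24.23°  ✓
  (1,5): δ = 75.88°  ·
  (2,3): δ = 55.45°  ·
  (2,4): δ = 3.20°  ✓
  (2,5): δ = 54.85°  ·
  (3,4): δ = 121.35°  ·
  (3,5): δ = 69.71°  ·
  (4,5): δ = 128.35°  ·
antipodal pairs: 3

count = 3; pairs: (0,3), (1,4), (2,4)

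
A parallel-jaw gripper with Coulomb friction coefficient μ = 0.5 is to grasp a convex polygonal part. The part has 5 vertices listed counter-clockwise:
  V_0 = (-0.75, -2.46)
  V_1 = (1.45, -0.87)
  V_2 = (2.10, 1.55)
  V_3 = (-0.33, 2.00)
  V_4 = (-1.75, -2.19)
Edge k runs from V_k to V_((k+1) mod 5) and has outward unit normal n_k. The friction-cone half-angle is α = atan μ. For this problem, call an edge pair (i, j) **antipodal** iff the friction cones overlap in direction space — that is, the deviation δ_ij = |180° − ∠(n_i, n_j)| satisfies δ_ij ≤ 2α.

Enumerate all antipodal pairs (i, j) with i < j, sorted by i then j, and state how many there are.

count = 4; pairs: (0,2), (0,3), (1,3), (2,4)

α = atan 0.5 = 26.57°;  2α = 53.13°
n_0 = (+0.5858, -0.8105)
n_1 = (+0.9658, -0.2594)
n_2 = (+0.1821, +0.9833)
n_3 = (-0.9471, +0.3210)
n_4 = (-0.2607, -0.9654)
  (0,1): δ = 140.89°  ·
  (0,2): δ = 46.35°  ✓
  (0,3): δ = 35.42°  ✓
  (0,4): δ = 129.03°  ·
  (1,2): δ = 85.46°  ·
  (1,3): δ = 3.69°  ✓
  (1,4): δ = 89.92°  ·
  (2,3): δ = 98.23°  ·
  (2,4): δ = 4.62°  ✓
  (3,4): δ = 86.39°  ·
antipodal pairs: 4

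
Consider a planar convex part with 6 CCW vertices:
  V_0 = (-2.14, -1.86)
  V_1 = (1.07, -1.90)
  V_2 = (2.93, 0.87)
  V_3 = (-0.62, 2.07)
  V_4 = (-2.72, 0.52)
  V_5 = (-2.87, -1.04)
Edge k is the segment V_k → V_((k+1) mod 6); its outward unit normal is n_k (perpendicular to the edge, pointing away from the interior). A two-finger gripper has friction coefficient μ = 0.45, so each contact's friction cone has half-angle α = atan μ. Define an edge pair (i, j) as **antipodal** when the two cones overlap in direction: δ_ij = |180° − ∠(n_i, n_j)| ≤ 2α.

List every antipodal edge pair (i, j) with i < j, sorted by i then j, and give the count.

count = 5; pairs: (0,2), (0,3), (1,3), (1,4), (2,5)

α = atan 0.45 = 24.23°;  2α = 48.46°
n_0 = (-0.0125, -0.9999)
n_1 = (+0.8302, -0.5575)
n_2 = (+0.3202, +0.9473)
n_3 = (-0.5939, +0.8046)
n_4 = (-0.9954, +0.0957)
n_5 = (-0.7469, -0.6649)
  (0,1): δ = 123.17°  ·
  (0,2): δ = 17.96°  ✓
  (0,3): δ = 37.14°  ✓
  (0,4): δ = 85.22°  ·
  (0,5): δ = 132.39°  ·
  (1,2): δ = 74.80°  ·
  (1,3): δ = 19.69°  ✓
  (1,4): δ = 28.39°  ✓
  (1,5): δ = 75.56°  ·
  (2,3): δ = 124.89°  ·
  (2,4): δ = 76.82°  ·
  (2,5): δ = 29.65°  ✓
  (3,4): δ = 131.92°  ·
  (3,5): δ = 84.75°  ·
  (4,5): δ = 132.83°  ·
antipodal pairs: 5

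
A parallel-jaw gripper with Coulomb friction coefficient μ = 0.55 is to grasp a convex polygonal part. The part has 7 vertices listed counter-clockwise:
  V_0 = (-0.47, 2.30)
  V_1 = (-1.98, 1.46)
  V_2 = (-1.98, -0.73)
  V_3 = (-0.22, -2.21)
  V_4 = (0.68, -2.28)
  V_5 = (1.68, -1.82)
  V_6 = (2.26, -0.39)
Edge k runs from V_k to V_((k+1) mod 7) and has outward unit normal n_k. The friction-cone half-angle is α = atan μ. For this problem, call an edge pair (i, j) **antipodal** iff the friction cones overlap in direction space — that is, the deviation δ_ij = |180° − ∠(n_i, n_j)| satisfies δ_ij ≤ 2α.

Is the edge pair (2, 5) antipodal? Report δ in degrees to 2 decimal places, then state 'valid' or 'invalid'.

α = atan 0.55 = 28.81°;  2α = 57.62°
edge 2: e_2 = (+1.76, -1.48);  n_2 = (-0.6436, -0.7654)
edge 5: e_5 = (+0.58, +1.43);  n_5 = (+0.9267, -0.3759)
∠(n_2, n_5) = 107.98°
δ = |180° − 107.98°| = 72.02°
72.02° > 2α = 57.62°  →  invalid

δ = 72.02°, invalid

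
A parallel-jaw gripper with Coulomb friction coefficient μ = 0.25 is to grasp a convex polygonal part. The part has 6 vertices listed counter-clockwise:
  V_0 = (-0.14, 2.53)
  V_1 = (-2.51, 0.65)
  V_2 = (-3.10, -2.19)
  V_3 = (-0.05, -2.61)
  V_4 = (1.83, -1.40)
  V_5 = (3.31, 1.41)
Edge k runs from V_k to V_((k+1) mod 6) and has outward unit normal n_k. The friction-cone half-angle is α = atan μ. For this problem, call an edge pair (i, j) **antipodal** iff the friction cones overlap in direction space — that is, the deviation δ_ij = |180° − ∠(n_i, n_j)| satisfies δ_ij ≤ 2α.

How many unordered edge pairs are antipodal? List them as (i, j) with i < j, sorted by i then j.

α = atan 0.25 = 14.04°;  2α = 28.07°
n_0 = (-0.6215, +0.7834)
n_1 = (-0.9791, +0.2034)
n_2 = (-0.1364, -0.9907)
n_3 = (+0.5412, -0.8409)
n_4 = (+0.8848, -0.4660)
n_5 = (+0.3088, +0.9511)
  (0,1): δ = 140.16°  ·
  (0,2): δ = 46.26°  ·
  (0,3): δ = 5.66°  ✓
  (0,4): δ = 23.80°  ✓
  (0,5): δ = 123.59°  ·
  (1,2): δ = 86.10°  ·
  (1,3): δ = 45.50°  ·
  (1,4): δ = 16.04°  ✓
  (1,5): δ = 83.75°  ·
  (2,3): δ = 139.39°  ·
  (2,4): δ = 109.93°  ·
  (2,5): δ = 10.14°  ✓
  (3,4): δ = 150.54°  ·
  (3,5): δ = 50.75°  ·
  (4,5): δ = 80.21°  ·
antipodal pairs: 4

count = 4; pairs: (0,3), (0,4), (1,4), (2,5)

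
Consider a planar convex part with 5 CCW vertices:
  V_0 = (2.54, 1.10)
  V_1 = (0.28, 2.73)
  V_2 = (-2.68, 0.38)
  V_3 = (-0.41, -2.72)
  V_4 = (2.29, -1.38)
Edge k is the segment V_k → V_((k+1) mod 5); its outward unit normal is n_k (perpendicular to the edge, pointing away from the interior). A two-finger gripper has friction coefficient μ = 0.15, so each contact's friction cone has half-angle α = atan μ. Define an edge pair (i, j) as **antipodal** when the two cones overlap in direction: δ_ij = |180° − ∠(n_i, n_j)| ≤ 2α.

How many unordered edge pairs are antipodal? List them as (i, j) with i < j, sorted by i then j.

count = 1; pairs: (1,3)

α = atan 0.15 = 8.53°;  2α = 17.06°
n_0 = (+0.5850, +0.8111)
n_1 = (-0.6218, +0.7832)
n_2 = (-0.8068, -0.5908)
n_3 = (+0.4446, -0.8958)
n_4 = (+0.9950, -0.1003)
  (0,1): δ = 105.75°  ·
  (0,2): δ = 17.99°  ·
  (0,3): δ = 62.20°  ·
  (0,4): δ = 120.04°  ·
  (1,2): δ = 92.23°  ·
  (1,3): δ = 12.05°  ✓
  (1,4): δ = 45.80°  ·
  (2,3): δ = 99.82°  ·
  (2,4): δ = 41.97°  ·
  (3,4): δ = 122.15°  ·
antipodal pairs: 1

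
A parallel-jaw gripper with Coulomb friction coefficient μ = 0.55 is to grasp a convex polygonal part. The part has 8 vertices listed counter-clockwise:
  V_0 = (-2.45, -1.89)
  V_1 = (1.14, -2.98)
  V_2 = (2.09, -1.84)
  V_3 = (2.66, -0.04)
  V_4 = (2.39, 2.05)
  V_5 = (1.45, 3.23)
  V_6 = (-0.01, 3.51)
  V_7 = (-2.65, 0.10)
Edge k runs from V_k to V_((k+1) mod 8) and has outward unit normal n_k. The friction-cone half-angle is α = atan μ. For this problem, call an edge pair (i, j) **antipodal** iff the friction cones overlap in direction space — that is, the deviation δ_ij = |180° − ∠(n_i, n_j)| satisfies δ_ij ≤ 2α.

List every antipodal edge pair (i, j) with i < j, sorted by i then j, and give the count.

α = atan 0.55 = 28.81°;  2α = 57.62°
n_0 = (-0.2905, -0.9569)
n_1 = (+0.7682, -0.6402)
n_2 = (+0.9533, -0.3019)
n_3 = (+0.9918, +0.1281)
n_4 = (+0.7822, +0.6231)
n_5 = (+0.1883, +0.9821)
n_6 = (-0.7907, +0.6122)
n_7 = (-0.9950, -0.1000)
  (0,1): δ = 112.92°  ·
  (0,2): δ = 90.68°  ·
  (0,3): δ = 65.75°  ·
  (0,4): δ = 34.57°  ✓
  (0,5): δ = 6.03°  ✓
  (0,6): δ = 69.14°  ·
  (0,7): δ = 112.63°  ·
  (1,2): δ = 157.77°  ·
  (1,3): δ = 132.83°  ·
  (1,4): δ = 101.65°  ·
  (1,5): δ = 61.05°  ·
  (1,6): δ = 2.06°  ✓
  (1,7): δ = 45.54°  ✓
  (2,3): δ = 155.07°  ·
  (2,4): δ = 123.89°  ·
  (2,5): δ = 83.29°  ·
  (2,6): δ = 20.18°  ✓
  (2,7): δ = 23.31°  ✓
  (3,4): δ = 148.82°  ·
  (3,5): δ = 108.22°  ·
  (3,6): δ = 45.11°  ✓
  (3,7): δ = 1.62°  ✓
  (4,5): δ = 139.40°  ·
  (4,6): δ = 76.29°  ·
  (4,7): δ = 32.80°  ✓
  (5,6): δ = 116.89°  ·
  (5,7): δ = 73.40°  ·
  (6,7): δ = 136.51°  ·
antipodal pairs: 9

count = 9; pairs: (0,4), (0,5), (1,6), (1,7), (2,6), (2,7), (3,6), (3,7), (4,7)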